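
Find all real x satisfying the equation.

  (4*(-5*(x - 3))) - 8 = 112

Step 1. [(4*(-5*(x - 3))) - 8 = 112] 8 comes off first (add 8), so sub: 4*(-5*(x - 3)) = 120.
Step 2. [4*(-5*(x - 3)) = 120] 4 out front; divide by 4, so div: -5*(x - 3) = 30.
Step 3. [-5*(x - 3) = 30] divide by the outer -5 ⇒ div: x - 3 = -6.
Step 4. [x - 3 = -6] peel the -3: add 3 from each side. So sub: x = -3.

Answer: x ∈ {-3}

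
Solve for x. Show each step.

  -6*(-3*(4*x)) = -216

Step 1. [-6*(-3*(4*x)) = -216] -6 out front; divide by -6. So div: -3*(4*x) = 36.
Step 2. [-3*(4*x) = 36] leading coefficient -3: divide by -3. So div: 4*x = -12.
Step 3. [4*x = -12] leading coefficient 4: divide by 4. So div: x = -3.

Answer: x ∈ {-3}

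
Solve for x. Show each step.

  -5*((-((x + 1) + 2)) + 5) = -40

Step 1. [-5*((-((x + 1) + 2)) + 5) = -40] LHS = -5·(…); ÷-5 both sides ⇒ div: (-((x + 1) + 2)) + 5 = 8.
Step 2. [(-((x + 1) + 2)) + 5 = 8] 5 comes off first (subtract 5), so sub: -((x + 1) + 2) = 3.
Step 3. [-((x + 1) + 2) = 3] leading − — multiply by −1 ⇒ neg: (x + 1) + 2 = -3.
Step 4. [(x + 1) + 2 = -3] the outer +2 inverts by subtracting 2. So sub: x + 1 = -5.
Step 5. [x + 1 = -5] the outer +1 inverts by subtracting 1 ⇒ sub: x = -6.

Answer: x ∈ {-6}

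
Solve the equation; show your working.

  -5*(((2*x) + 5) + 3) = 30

Step 1. [-5*(((2*x) + 5) + 3) = 30] divide by the outer -5, so div: ((2*x) + 5) + 3 = -6.
Step 2. [((2*x) + 5) + 3 = -6] subtract 3: x sits inside (… + 3), so sub: (2*x) + 5 = -9.
Step 3. [(2*x) + 5 = -9] 5 comes off first (subtract 5), so sub: 2*x = -14.
Step 4. [2*x = -14] leading coefficient 2: divide by 2. So div: x = -7.

Answer: x ∈ {-7}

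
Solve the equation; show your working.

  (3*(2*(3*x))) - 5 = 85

Step 1. [(3*(2*(3*x))) - 5 = 85] the outer -5 inverts by adding 5. So sub: 3*(2*(3*x)) = 90.
Step 2. [3*(2*(3*x)) = 90] 3·(inner) — divide through by 3 ⇒ div: 2*(3*x) = 30.
Step 3. [2*(3*x) = 30] LHS = 2·(…); ÷2 both sides, so div: 3*x = 15.
Step 4. [3*x = 15] leading coefficient 3: divide by 3 ⇒ div: x = 5.

Answer: x ∈ {5}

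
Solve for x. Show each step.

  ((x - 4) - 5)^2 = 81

Step 1. [((x - 4) - 5)^2 = 81] √ both sides: 81 ≥ 0 gives two branches ⇒ sqrt: (x - 4) - 5 = 9 or -9.
Step 2. [(x - 4) - 5 = 9 or -9] the outer -5 inverts by adding 5 ⇒ sub: x - 4 = 14 or -4.
Step 3. [x - 4 = 14 or -4] peel the -4: add 4 from each side, so sub: x = 18 or 0.

Answer: x ∈ {0, 18}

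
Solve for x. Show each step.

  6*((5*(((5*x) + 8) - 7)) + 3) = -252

Step 1. [6*((5*(((5*x) + 8) - 7)) + 3) = -252] 6 out front; divide by 6, so div: (5*(((5*x) + 8) - 7)) + 3 = -42.
Step 2. [(5*(((5*x) + 8) - 7)) + 3 = -42] 3 comes off first (subtract 3), so sub: 5*(((5*x) + 8) - 7) = -45.
Step 3. [5*(((5*x) + 8) - 7) = -45] divide by the outer 5, so div: ((5*x) + 8) - 7 = -9.
Step 4. [((5*x) + 8) - 7 = -9] add 7: x sits inside (… - 7). So sub: (5*x) + 8 = -2.
Step 5. [(5*x) + 8 = -2] +8 is outermost — subtract 8 both sides, so sub: 5*x = -10.
Step 6. [5*x = -10] 5·(inner) — divide through by 5, so div: x = -2.

Answer: x ∈ {-2}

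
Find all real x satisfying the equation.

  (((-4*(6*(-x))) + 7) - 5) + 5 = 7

Step 1. [(((-4*(6*(-x))) + 7) - 5) + 5 = 7] subtract 5: x sits inside (… + 5). So sub: ((-4*(6*(-x))) + 7) - 5 = 2.
Step 2. [((-4*(6*(-x))) + 7) - 5 = 2] -5 is outermost — add 5 both sides ⇒ sub: (-4*(6*(-x))) + 7 = 7.
Step 3. [(-4*(6*(-x))) + 7 = 7] the outer +7 inverts by subtracting 7, so sub: -4*(6*(-x)) = 0.
Step 4. [-4*(6*(-x)) = 0] -4·(inner) — divide through by -4, so div: 6*(-x) = 0.
Step 5. [6*(-x) = 0] 6 out front; divide by 6, so div: -x = 0.
Step 6. [-x = 0] leading − — multiply by −1. So neg: x = 0.

Answer: x ∈ {0}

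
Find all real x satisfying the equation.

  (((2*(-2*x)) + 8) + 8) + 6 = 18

Step 1. [(((2*(-2*x)) + 8) + 8) + 6 = 18] +6 is outermost — subtract 6 both sides ⇒ sub: ((2*(-2*x)) + 8) + 8 = 12.
Step 2. [((2*(-2*x)) + 8) + 8 = 12] 8 comes off first (subtract 8). So sub: (2*(-2*x)) + 8 = 4.
Step 3. [(2*(-2*x)) + 8 = 4] 2 | LHS and 2 | 4: pull 2 out, so factor: (-2*x) + 4 = 2.
Step 4. [(-2*x) + 4 = 2] subtract 4: x sits inside (… + 4) ⇒ sub: -2*x = -2.
Step 5. [-2*x = -2] divide by the outer -2, so div: x = 1.

Answer: x ∈ {1}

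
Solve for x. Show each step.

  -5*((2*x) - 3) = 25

Step 1. [-5*((2*x) - 3) = 25] leading coefficient -5: divide by -5, so div: (2*x) - 3 = -5.
Step 2. [(2*x) - 3 = -5] -3 is outermost — add 3 both sides, so sub: 2*x = -2.
Step 3. [2*x = -2] LHS = 2·(…); ÷2 both sides. So div: x = -1.

Answer: x ∈ {-1}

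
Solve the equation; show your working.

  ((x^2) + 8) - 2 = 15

Step 1. [((x^2) + 8) - 2 = 15] -2 is outermost — add 2 both sides, so sub: (x^2) + 8 = 17.
Step 2. [(x^2) + 8 = 17] 8 comes off first (subtract 8) ⇒ sub: x^2 = 9.
Step 3. [x^2 = 9] LHS squared, RHS 9 ≥ 0: apply √ (±). So sqrt: x = 3 or -3.

Answer: x ∈ {-3, 3}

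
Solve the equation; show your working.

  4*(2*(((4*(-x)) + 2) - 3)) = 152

Step 1. [4*(2*(((4*(-x)) + 2) - 3)) = 152] 4·(inner) — divide through by 4 ⇒ div: 2*(((4*(-x)) + 2) - 3) = 38.
Step 2. [2*(((4*(-x)) + 2) - 3) = 38] leading coefficient 2: divide by 2, so div: ((4*(-x)) + 2) - 3 = 19.
Step 3. [((4*(-x)) + 2) - 3 = 19] the outer -3 inverts by adding 3. So sub: (4*(-x)) + 2 = 22.
Step 4. [(4*(-x)) + 2 = 22] the outer +2 inverts by subtracting 2 ⇒ sub: 4*(-x) = 20.
Step 5. [4*(-x) = 20] 4 out front; divide by 4 ⇒ div: -x = 5.
Step 6. [-x = 5] LHS negated; negate both sides ⇒ neg: x = -5.

Answer: x ∈ {-5}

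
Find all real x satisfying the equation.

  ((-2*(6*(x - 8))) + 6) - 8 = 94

Step 1. [((-2*(6*(x - 8))) + 6) - 8 = 94] 8 comes off first (add 8). So sub: (-2*(6*(x - 8))) + 6 = 102.
Step 2. [(-2*(6*(x - 8))) + 6 = 102] -2 divides every term; factor it out, so factor: (6*(x - 8)) - 3 = -51.
Step 3. [(6*(x - 8)) - 3 = -51] peel the -3: add 3 from each side ⇒ sub: 6*(x - 8) = -48.
Step 4. [6*(x - 8) = -48] LHS = 6·(…); ÷6 both sides ⇒ div: x - 8 = -8.
Step 5. [x - 8 = -8] peel the -8: add 8 from each side ⇒ sub: x = 0.

Answer: x ∈ {0}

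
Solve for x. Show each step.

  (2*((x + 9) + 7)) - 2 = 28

Step 1. [(2*((x + 9) + 7)) - 2 = 28] the outer -2 inverts by adding 2. So sub: 2*((x + 9) + 7) = 30.
Step 2. [2*((x + 9) + 7) = 30] 2 out front; divide by 2, so div: (x + 9) + 7 = 15.
Step 3. [(x + 9) + 7 = 15] subtract 7: x sits inside (… + 7). So sub: x + 9 = 8.
Step 4. [x + 9 = 8] the outer +9 inverts by subtracting 9 ⇒ sub: x = -1.

Answer: x ∈ {-1}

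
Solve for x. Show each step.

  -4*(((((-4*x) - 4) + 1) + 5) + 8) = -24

Step 1. [-4*(((((-4*x) - 4) + 1) + 5) + 8) = -24] leading coefficient -4: divide by -4. So div: ((((-4*x) - 4) + 1) + 5) + 8 = 6.
Step 2. [((((-4*x) - 4) + 1) + 5) + 8 = 6] peel the +8: subtract 8 from each side, so sub: (((-4*x) - 4) + 1) + 5 = -2.
Step 3. [(((-4*x) - 4) + 1) + 5 = -2] 5 comes off first (subtract 5) ⇒ sub: ((-4*x) - 4) + 1 = -7.
Step 4. [((-4*x) - 4) + 1 = -7] +1 is outermost — subtract 1 both sides. So sub: (-4*x) - 4 = -8.
Step 5. [(-4*x) - 4 = -8] -4 | LHS and -4 | -8: pull -4 out, so factor: x + 1 = 2.
Step 6. [x + 1 = 2] subtract 1: x sits inside (… + 1) ⇒ sub: x = 1.

Answer: x ∈ {1}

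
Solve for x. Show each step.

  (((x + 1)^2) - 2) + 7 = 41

Step 1. [(((x + 1)^2) - 2) + 7 = 41] the outer +7 inverts by subtracting 7. So sub: ((x + 1)^2) - 2 = 34.
Step 2. [((x + 1)^2) - 2 = 34] -2 is outermost — add 2 both sides. So sub: (x + 1)^2 = 36.
Step 3. [(x + 1)^2 = 36] √ both sides: 36 ≥ 0 gives two branches ⇒ sqrt: x + 1 = 6 or -6.
Step 4. [x + 1 = 6 or -6] peel the +1: subtract 1 from each side, so sub: x = 5 or -7.

Answer: x ∈ {-7, 5}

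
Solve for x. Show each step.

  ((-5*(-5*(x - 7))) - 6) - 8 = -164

Step 1. [((-5*(-5*(x - 7))) - 6) - 8 = -164] peel the -8: add 8 from each side. So sub: (-5*(-5*(x - 7))) - 6 = -156.
Step 2. [(-5*(-5*(x - 7))) - 6 = -156] -6 is outermost — add 6 both sides ⇒ sub: -5*(-5*(x - 7)) = -150.
Step 3. [-5*(-5*(x - 7)) = -150] -5 out front; divide by -5, so div: -5*(x - 7) = 30.
Step 4. [-5*(x - 7) = 30] LHS = -5·(…); ÷-5 both sides. So div: x - 7 = -6.
Step 5. [x - 7 = -6] add 7: x sits inside (… - 7). So sub: x = 1.

Answer: x ∈ {1}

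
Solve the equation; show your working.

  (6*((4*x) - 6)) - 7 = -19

Step 1. [(6*((4*x) - 6)) - 7 = -19] peel the -7: add 7 from each side ⇒ sub: 6*((4*x) - 6) = -12.
Step 2. [6*((4*x) - 6) = -12] leading coefficient 6: divide by 6 ⇒ div: (4*x) - 6 = -2.
Step 3. [(4*x) - 6 = -2] the outer -6 inverts by adding 6, so sub: 4*x = 4.
Step 4. [4*x = 4] divide by the outer 4, so div: x = 1.

Answer: x ∈ {1}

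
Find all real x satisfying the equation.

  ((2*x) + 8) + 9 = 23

Step 1. [((2*x) + 8) + 9 = 23] peel the +9: subtract 9 from each side, so sub: (2*x) + 8 = 14.
Step 2. [(2*x) + 8 = 14] common factor 2 (LHS and 14) — divide through. So factor: x + 4 = 7.
Step 3. [x + 4 = 7] subtract 4: x sits inside (… + 4), so sub: x = 3.

Answer: x ∈ {3}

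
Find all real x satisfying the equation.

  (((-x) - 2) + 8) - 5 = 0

Step 1. [(((-x) - 2) + 8) - 5 = 0] 5 comes off first (add 5), so sub: ((-x) - 2) + 8 = 5.
Step 2. [((-x) - 2) + 8 = 5] the outer +8 inverts by subtracting 8, so sub: (-x) - 2 = -3.
Step 3. [(-x) - 2 = -3] the outer -2 inverts by adding 2. So sub: -x = -1.
Step 4. [-x = -1] flip signs both sides. So neg: x = 1.

Answer: x ∈ {1}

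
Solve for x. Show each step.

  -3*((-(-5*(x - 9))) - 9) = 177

Step 1. [-3*((-(-5*(x - 9))) - 9) = 177] leading coefficient -3: divide by -3, so div: (-(-5*(x - 9))) - 9 = -59.
Step 2. [(-(-5*(x - 9))) - 9 = -59] peel the -9: add 9 from each side, so sub: -(-5*(x - 9)) = -50.
Step 3. [-(-5*(x - 9)) = -50] leading − — multiply by −1 ⇒ neg: -5*(x - 9) = 50.
Step 4. [-5*(x - 9) = 50] -5 out front; divide by -5 ⇒ div: x - 9 = -10.
Step 5. [x - 9 = -10] peel the -9: add 9 from each side ⇒ sub: x = -1.

Answer: x ∈ {-1}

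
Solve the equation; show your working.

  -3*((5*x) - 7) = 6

Step 1. [-3*((5*x) - 7) = 6] -3 out front; divide by -3. So div: (5*x) - 7 = -2.
Step 2. [(5*x) - 7 = -2] 7 comes off first (add 7). So sub: 5*x = 5.
Step 3. [5*x = 5] divide by the outer 5. So div: x = 1.

Answer: x ∈ {1}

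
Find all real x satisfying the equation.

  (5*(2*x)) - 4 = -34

Step 1. [(5*(2*x)) - 4 = -34] -4 is outermost — add 4 both sides, so sub: 5*(2*x) = -30.
Step 2. [5*(2*x) = -30] divide by the outer 5 ⇒ div: 2*x = -6.
Step 3. [2*x = -6] LHS = 2·(…); ÷2 both sides, so div: x = -3.

Answer: x ∈ {-3}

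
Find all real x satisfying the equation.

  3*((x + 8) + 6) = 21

Step 1. [3*((x + 8) + 6) = 21] 3·(inner) — divide through by 3 ⇒ div: (x + 8) + 6 = 7.
Step 2. [(x + 8) + 6 = 7] +6 is outermost — subtract 6 both sides, so sub: x + 8 = 1.
Step 3. [x + 8 = 1] subtract 8: x sits inside (… + 8) ⇒ sub: x = -7.

Answer: x ∈ {-7}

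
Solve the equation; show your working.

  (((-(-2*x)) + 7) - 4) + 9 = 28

Step 1. [(((-(-2*x)) + 7) - 4) + 9 = 28] the outer +9 inverts by subtracting 9, so sub: ((-(-2*x)) + 7) - 4 = 19.
Step 2. [((-(-2*x)) + 7) - 4 = 19] 4 comes off first (add 4) ⇒ sub: (-(-2*x)) + 7 = 23.
Step 3. [(-(-2*x)) + 7 = 23] peel the +7: subtract 7 from each side ⇒ sub: -(-2*x) = 16.
Step 4. [-(-2*x) = 16] flip signs both sides, so neg: -2*x = -16.
Step 5. [-2*x = -16] -2 out front; divide by -2 ⇒ div: x = 8.

Answer: x ∈ {8}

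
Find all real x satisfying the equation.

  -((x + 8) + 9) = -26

Step 1. [-((x + 8) + 9) = -26] leading − — multiply by −1, so neg: (x + 8) + 9 = 26.
Step 2. [(x + 8) + 9 = 26] the outer +9 inverts by subtracting 9, so sub: x + 8 = 17.
Step 3. [x + 8 = 17] the outer +8 inverts by subtracting 8 ⇒ sub: x = 9.

Answer: x ∈ {9}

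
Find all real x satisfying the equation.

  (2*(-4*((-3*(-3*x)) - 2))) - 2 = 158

Step 1. [(2*(-4*((-3*(-3*x)) - 2))) - 2 = 158] the outer -2 inverts by adding 2 ⇒ sub: 2*(-4*((-3*(-3*x)) - 2)) = 160.
Step 2. [2*(-4*((-3*(-3*x)) - 2)) = 160] leading coefficient 2: divide by 2 ⇒ div: -4*((-3*(-3*x)) - 2) = 80.
Step 3. [-4*((-3*(-3*x)) - 2) = 80] LHS = -4·(…); ÷-4 both sides ⇒ div: (-3*(-3*x)) - 2 = -20.
Step 4. [(-3*(-3*x)) - 2 = -20] 2 comes off first (add 2). So sub: -3*(-3*x) = -18.
Step 5. [-3*(-3*x) = -18] divide by the outer -3, so div: -3*x = 6.
Step 6. [-3*x = 6] divide by the outer -3 ⇒ div: x = -2.

Answer: x ∈ {-2}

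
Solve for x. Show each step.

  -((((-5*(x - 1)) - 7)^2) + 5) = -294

Step 1. [-((((-5*(x - 1)) - 7)^2) + 5) = -294] flip signs both sides, so neg: (((-5*(x - 1)) - 7)^2) + 5 = 294.
Step 2. [(((-5*(x - 1)) - 7)^2) + 5 = 294] 5 comes off first (subtract 5) ⇒ sub: ((-5*(x - 1)) - 7)^2 = 289.
Step 3. [((-5*(x - 1)) - 7)^2 = 289] LHS squared, RHS 289 ≥ 0: apply √ (±), so sqrt: (-5*(x - 1)) - 7 = 17 or -17.
Step 4. [(-5*(x - 1)) - 7 = 17 or -17] the outer -7 inverts by adding 7, so sub: -5*(x - 1) = 24 or -10.
Step 5. [-5*(x - 1) = 24 or -10] divide by the outer -5. So div: x - 1 = -24/5 or 2.
Step 6. [x - 1 = -24/5 or 2] peel the -1: add 1 from each side. So sub: x = -19/5 or 3.

Answer: x ∈ {-19/5, 3}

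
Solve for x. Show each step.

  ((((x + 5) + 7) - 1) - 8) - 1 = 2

Step 1. [((((x + 5) + 7) - 1) - 8) - 1 = 2] add 1: x sits inside (… - 1), so sub: (((x + 5) + 7) - 1) - 8 = 3.
Step 2. [(((x + 5) + 7) - 1) - 8 = 3] peel the -8: add 8 from each side ⇒ sub: ((x + 5) + 7) - 1 = 11.
Step 3. [((x + 5) + 7) - 1 = 11] add 1: x sits inside (… - 1) ⇒ sub: (x + 5) + 7 = 12.
Step 4. [(x + 5) + 7 = 12] 7 comes off first (subtract 7). So sub: x + 5 = 5.
Step 5. [x + 5 = 5] 5 comes off first (subtract 5) ⇒ sub: x = 0.

Answer: x ∈ {0}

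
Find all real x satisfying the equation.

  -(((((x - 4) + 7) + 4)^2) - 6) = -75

Step 1. [-(((((x - 4) + 7) + 4)^2) - 6) = -75] leading − — multiply by −1 ⇒ neg: ((((x - 4) + 7) + 4)^2) - 6 = 75.
Step 2. [((((x - 4) + 7) + 4)^2) - 6 = 75] the outer -6 inverts by adding 6, so sub: (((x - 4) + 7) + 4)^2 = 81.
Step 3. [(((x - 4) + 7) + 4)^2 = 81] 81 ≥ 0, LHS is (·)² — take ±√ ⇒ sqrt: ((x - 4) + 7) + 4 = 9 or -9.
Step 4. [((x - 4) + 7) + 4 = 9 or -9] 4 comes off first (subtract 4), so sub: (x - 4) + 7 = 5 or -13.
Step 5. [(x - 4) + 7 = 5 or -13] 7 comes off first (subtract 7), so sub: x - 4 = -2 or -20.
Step 6. [x - 4 = -2 or -20] -4 is outermost — add 4 both sides ⇒ sub: x = 2 or -16.

Answer: x ∈ {-16, 2}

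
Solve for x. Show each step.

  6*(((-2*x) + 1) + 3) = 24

Step 1. [6*(((-2*x) + 1) + 3) = 24] 6·(inner) — divide through by 6 ⇒ div: ((-2*x) + 1) + 3 = 4.
Step 2. [((-2*x) + 1) + 3 = 4] the outer +3 inverts by subtracting 3. So sub: (-2*x) + 1 = 1.
Step 3. [(-2*x) + 1 = 1] peel the +1: subtract 1 from each side ⇒ sub: -2*x = 0.
Step 4. [-2*x = 0] -2 out front; divide by -2, so div: x = 0.

Answer: x ∈ {0}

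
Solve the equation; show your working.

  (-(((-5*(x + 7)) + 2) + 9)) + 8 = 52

Step 1. [(-(((-5*(x + 7)) + 2) + 9)) + 8 = 52] subtract 8: x sits inside (… + 8) ⇒ sub: -(((-5*(x + 7)) + 2) + 9) = 44.
Step 2. [-(((-5*(x + 7)) + 2) + 9) = 44] LHS negated; negate both sides ⇒ neg: ((-5*(x + 7)) + 2) + 9 = -44.
Step 3. [((-5*(x + 7)) + 2) + 9 = -44] subtract 9: x sits inside (… + 9), so sub: (-5*(x + 7)) + 2 = -53.
Step 4. [(-5*(x + 7)) + 2 = -53] +2 is outermost — subtract 2 both sides ⇒ sub: -5*(x + 7) = -55.
Step 5. [-5*(x + 7) = -55] -5 out front; divide by -5 ⇒ div: x + 7 = 11.
Step 6. [x + 7 = 11] the outer +7 inverts by subtracting 7. So sub: x = 4.

Answer: x ∈ {4}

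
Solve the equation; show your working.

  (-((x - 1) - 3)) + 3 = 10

Step 1. [(-((x - 1) - 3)) + 3 = 10] subtract 3: x sits inside (… + 3), so sub: -((x - 1) - 3) = 7.
Step 2. [-((x - 1) - 3) = 7] flip signs both sides. So neg: (x - 1) - 3 = -7.
Step 3. [(x - 1) - 3 = -7] the outer -3 inverts by adding 3, so sub: x - 1 = -4.
Step 4. [x - 1 = -4] add 1: x sits inside (… - 1) ⇒ sub: x = -3.

Answer: x ∈ {-3}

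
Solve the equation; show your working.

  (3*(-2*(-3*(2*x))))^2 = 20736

Step 1. [(3*(-2*(-3*(2*x))))^2 = 20736] LHS squared, RHS 20736 ≥ 0: apply √ (±) ⇒ sqrt: 3*(-2*(-3*(2*x))) = 144 or -144.
Step 2. [3*(-2*(-3*(2*x))) = 144 or -144] LHS = 3·(…); ÷3 both sides, so div: -2*(-3*(2*x)) = 48 or -48.
Step 3. [-2*(-3*(2*x)) = 48 or -48] -2 out front; divide by -2, so div: -3*(2*x) = -24 or 24.
Step 4. [-3*(2*x) = -24 or 24] leading coefficient -3: divide by -3. So div: 2*x = 8 or -8.
Step 5. [2*x = 8 or -8] divide by the outer 2, so div: x = 4 or -4.

Answer: x ∈ {-4, 4}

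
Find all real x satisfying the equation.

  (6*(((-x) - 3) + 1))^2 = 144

Step 1. [(6*(((-x) - 3) + 1))^2 = 144] 144 ≥ 0, LHS is (·)² — take ±√. So sqrt: 6*(((-x) - 3) + 1) = 12 or -12.
Step 2. [6*(((-x) - 3) + 1) = 12 or -12] LHS = 6·(…); ÷6 both sides. So div: ((-x) - 3) + 1 = 2 or -2.
Step 3. [((-x) - 3) + 1 = 2 or -2] peel the +1: subtract 1 from each side, so sub: (-x) - 3 = 1 or -3.
Step 4. [(-x) - 3 = 1 or -3] peel the -3: add 3 from each side, so sub: -x = 4 or 0.
Step 5. [-x = 4 or 0] LHS negated; negate both sides, so neg: x = -4 or 0.

Answer: x ∈ {-4, 0}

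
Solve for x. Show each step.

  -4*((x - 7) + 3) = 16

Step 1. [-4*((x - 7) + 3) = 16] leading coefficient -4: divide by -4. So div: (x - 7) + 3 = -4.
Step 2. [(x - 7) + 3 = -4] subtract 3: x sits inside (… + 3). So sub: x - 7 = -7.
Step 3. [x - 7 = -7] add 7: x sits inside (… - 7), so sub: x = 0.

Answer: x ∈ {0}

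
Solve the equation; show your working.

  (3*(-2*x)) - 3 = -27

Step 1. [(3*(-2*x)) - 3 = -27] 3 divides every term; factor it out. So factor: (-2*x) - 1 = -9.
Step 2. [(-2*x) - 1 = -9] the outer -1 inverts by adding 1, so sub: -2*x = -8.
Step 3. [-2*x = -8] divide by the outer -2 ⇒ div: x = 4.

Answer: x ∈ {4}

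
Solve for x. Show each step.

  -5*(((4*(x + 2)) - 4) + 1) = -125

Step 1. [-5*(((4*(x + 2)) - 4) + 1) = -125] -5·(inner) — divide through by -5 ⇒ div: ((4*(x + 2)) - 4) + 1 = 25.
Step 2. [((4*(x + 2)) - 4) + 1 = 25] +1 is outermost — subtract 1 both sides. So sub: (4*(x + 2)) - 4 = 24.
Step 3. [(4*(x + 2)) - 4 = 24] the outer -4 inverts by adding 4. So sub: 4*(x + 2) = 28.
Step 4. [4*(x + 2) = 28] leading coefficient 4: divide by 4. So div: x + 2 = 7.
Step 5. [x + 2 = 7] the outer +2 inverts by subtracting 2. So sub: x = 5.

Answer: x ∈ {5}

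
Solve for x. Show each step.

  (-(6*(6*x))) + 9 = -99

Step 1. [(-(6*(6*x))) + 9 = -99] subtract 9: x sits inside (… + 9) ⇒ sub: -(6*(6*x)) = -108.
Step 2. [-(6*(6*x)) = -108] leading − — multiply by −1 ⇒ neg: 6*(6*x) = 108.
Step 3. [6*(6*x) = 108] 6·(inner) — divide through by 6. So div: 6*x = 18.
Step 4. [6*x = 18] 6 out front; divide by 6, so div: x = 3.

Answer: x ∈ {3}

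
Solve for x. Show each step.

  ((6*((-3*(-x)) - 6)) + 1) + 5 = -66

Step 1. [((6*((-3*(-x)) - 6)) + 1) + 5 = -66] the outer +5 inverts by subtracting 5. So sub: (6*((-3*(-x)) - 6)) + 1 = -71.
Step 2. [(6*((-3*(-x)) - 6)) + 1 = -71] +1 is outermost — subtract 1 both sides ⇒ sub: 6*((-3*(-x)) - 6) = -72.
Step 3. [6*((-3*(-x)) - 6) = -72] divide by the outer 6 ⇒ div: (-3*(-x)) - 6 = -12.
Step 4. [(-3*(-x)) - 6 = -12] -3 | LHS and -3 | -12: pull -3 out, so factor: (-x) + 2 = 4.
Step 5. [(-x) + 2 = 4] 2 comes off first (subtract 2), so sub: -x = 2.
Step 6. [-x = 2] LHS negated; negate both sides. So neg: x = -2.

Answer: x ∈ {-2}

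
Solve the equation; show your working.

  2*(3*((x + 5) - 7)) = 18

Step 1. [2*(3*((x + 5) - 7)) = 18] 2·(inner) — divide through by 2. So div: 3*((x + 5) - 7) = 9.
Step 2. [3*((x + 5) - 7) = 9] 3 out front; divide by 3 ⇒ div: (x + 5) - 7 = 3.
Step 3. [(x + 5) - 7 = 3] the outer -7 inverts by adding 7 ⇒ sub: x + 5 = 10.
Step 4. [x + 5 = 10] the outer +5 inverts by subtracting 5 ⇒ sub: x = 5.

Answer: x ∈ {5}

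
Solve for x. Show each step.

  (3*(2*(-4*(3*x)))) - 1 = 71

Step 1. [(3*(2*(-4*(3*x)))) - 1 = 71] add 1: x sits inside (… - 1) ⇒ sub: 3*(2*(-4*(3*x))) = 72.
Step 2. [3*(2*(-4*(3*x))) = 72] 3·(inner) — divide through by 3, so div: 2*(-4*(3*x)) = 24.
Step 3. [2*(-4*(3*x)) = 24] 2·(inner) — divide through by 2 ⇒ div: -4*(3*x) = 12.
Step 4. [-4*(3*x) = 12] leading coefficient -4: divide by -4. So div: 3*x = -3.
Step 5. [3*x = -3] 3·(inner) — divide through by 3. So div: x = -1.

Answer: x ∈ {-1}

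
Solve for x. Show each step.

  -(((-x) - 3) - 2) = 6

Step 1. [-(((-x) - 3) - 2) = 6] LHS negated; negate both sides. So neg: ((-x) - 3) - 2 = -6.
Step 2. [((-x) - 3) - 2 = -6] 2 comes off first (add 2) ⇒ sub: (-x) - 3 = -4.
Step 3. [(-x) - 3 = -4] peel the -3: add 3 from each side, so sub: -x = -1.
Step 4. [-x = -1] flip signs both sides ⇒ neg: x = 1.

Answer: x ∈ {1}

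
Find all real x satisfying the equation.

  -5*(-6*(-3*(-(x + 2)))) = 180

Step 1. [-5*(-6*(-3*(-(x + 2)))) = 180] LHS = -5·(…); ÷-5 both sides. So div: -6*(-3*(-(x + 2))) = -36.
Step 2. [-6*(-3*(-(x + 2))) = -36] leading coefficient -6: divide by -6 ⇒ div: -3*(-(x + 2)) = 6.
Step 3. [-3*(-(x + 2)) = 6] LHS = -3·(…); ÷-3 both sides. So div: -(x + 2) = -2.
Step 4. [-(x + 2) = -2] LHS negated; negate both sides ⇒ neg: x + 2 = 2.
Step 5. [x + 2 = 2] +2 is outermost — subtract 2 both sides, so sub: x = 0.

Answer: x ∈ {0}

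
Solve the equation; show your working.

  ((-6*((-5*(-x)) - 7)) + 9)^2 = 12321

Step 1. [((-6*((-5*(-x)) - 7)) + 9)^2 = 12321] LHS squared, RHS 12321 ≥ 0: apply √ (±). So sqrt: (-6*((-5*(-x)) - 7)) + 9 = 111 or -111.
Step 2. [(-6*((-5*(-x)) - 7)) + 9 = 111 or -111] subtract 9: x sits inside (… + 9) ⇒ sub: -6*((-5*(-x)) - 7) = 102 or -120.
Step 3. [-6*((-5*(-x)) - 7) = 102 or -120] -6·(inner) — divide through by -6 ⇒ div: (-5*(-x)) - 7 = -17 or 20.
Step 4. [(-5*(-x)) - 7 = -17 or 20] add 7: x sits inside (… - 7), so sub: -5*(-x) = -10 or 27.
Step 5. [-5*(-x) = -10 or 27] -5 out front; divide by -5, so div: -x = 2 or -27/5.
Step 6. [-x = 2 or -27/5] flip signs both sides. So neg: x = -2 or 27/5.

Answer: x ∈ {-2, 27/5}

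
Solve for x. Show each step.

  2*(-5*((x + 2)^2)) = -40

Step 1. [2*(-5*((x + 2)^2)) = -40] leading coefficient 2: divide by 2. So div: -5*((x + 2)^2) = -20.
Step 2. [-5*((x + 2)^2) = -20] -5·(inner) — divide through by -5. So div: (x + 2)^2 = 4.
Step 3. [(x + 2)^2 = 4] √ both sides: 4 ≥ 0 gives two branches ⇒ sqrt: x + 2 = 2 or -2.
Step 4. [x + 2 = 2 or -2] 2 comes off first (subtract 2) ⇒ sub: x = 0 or -4.

Answer: x ∈ {-4, 0}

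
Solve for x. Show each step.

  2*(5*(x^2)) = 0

Step 1. [2*(5*(x^2)) = 0] divide by the outer 2, so div: 5*(x^2) = 0.
Step 2. [5*(x^2) = 0] divide by the outer 5. So div: x^2 = 0.
Step 3. [x^2 = 0] LHS squared, RHS 0 ≥ 0: apply √ (±) ⇒ sqrt: x = 0.

Answer: x ∈ {0}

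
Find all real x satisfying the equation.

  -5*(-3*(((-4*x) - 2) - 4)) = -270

Step 1. [-5*(-3*(((-4*x) - 2) - 4)) = -270] divide by the outer -5 ⇒ div: -3*(((-4*x) - 2) - 4) = 54.
Step 2. [-3*(((-4*x) - 2) - 4) = 54] divide by the outer -3 ⇒ div: ((-4*x) - 2) - 4 = -18.
Step 3. [((-4*x) - 2) - 4 = -18] 4 comes off first (add 4) ⇒ sub: (-4*x) - 2 = -14.
Step 4. [(-4*x) - 2 = -14] the outer -2 inverts by adding 2. So sub: -4*x = -12.
Step 5. [-4*x = -12] leading coefficient -4: divide by -4, so div: x = 3.

Answer: x ∈ {3}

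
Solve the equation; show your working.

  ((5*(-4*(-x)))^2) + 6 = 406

Step 1. [((5*(-4*(-x)))^2) + 6 = 406] subtract 6: x sits inside (… + 6), so sub: (5*(-4*(-x)))^2 = 400.
Step 2. [(5*(-4*(-x)))^2 = 400] LHS squared, RHS 400 ≥ 0: apply √ (±), so sqrt: 5*(-4*(-x)) = 20 or -20.
Step 3. [5*(-4*(-x)) = 20 or -20] divide by the outer 5. So div: -4*(-x) = 4 or -4.
Step 4. [-4*(-x) = 4 or -4] -4·(inner) — divide through by -4 ⇒ div: -x = -1 or 1.
Step 5. [-x = -1 or 1] flip signs both sides, so neg: x = 1 or -1.

Answer: x ∈ {-1, 1}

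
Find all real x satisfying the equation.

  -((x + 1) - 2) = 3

Step 1. [-((x + 1) - 2) = 3] leading − — multiply by −1, so neg: (x + 1) - 2 = -3.
Step 2. [(x + 1) - 2 = -3] the outer -2 inverts by adding 2, so sub: x + 1 = -1.
Step 3. [x + 1 = -1] +1 is outermost — subtract 1 both sides, so sub: x = -2.

Answer: x ∈ {-2}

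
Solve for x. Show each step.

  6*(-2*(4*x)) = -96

Step 1. [6*(-2*(4*x)) = -96] leading coefficient 6: divide by 6 ⇒ div: -2*(4*x) = -16.
Step 2. [-2*(4*x) = -16] leading coefficient -2: divide by -2, so div: 4*x = 8.
Step 3. [4*x = 8] leading coefficient 4: divide by 4. So div: x = 2.

Answer: x ∈ {2}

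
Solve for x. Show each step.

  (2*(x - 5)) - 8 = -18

Step 1. [(2*(x - 5)) - 8 = -18] 2 | LHS and 2 | -18: pull 2 out. So factor: (x - 5) - 4 = -9.
Step 2. [(x - 5) - 4 = -9] 4 comes off first (add 4) ⇒ sub: x - 5 = -5.
Step 3. [x - 5 = -5] 5 comes off first (add 5). So sub: x = 0.

Answer: x ∈ {0}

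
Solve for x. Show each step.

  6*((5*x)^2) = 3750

Step 1. [6*((5*x)^2) = 3750] leading coefficient 6: divide by 6. So div: (5*x)^2 = 625.
Step 2. [(5*x)^2 = 625] √ both sides: 625 ≥ 0 gives two branches. So sqrt: 5*x = 25 or -25.
Step 3. [5*x = 25 or -25] LHS = 5·(…); ÷5 both sides. So div: x = 5 or -5.

Answer: x ∈ {-5, 5}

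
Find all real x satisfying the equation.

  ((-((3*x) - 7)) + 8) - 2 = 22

Step 1. [((-((3*x) - 7)) + 8) - 2 = 22] add 2: x sits inside (… - 2) ⇒ sub: (-((3*x) - 7)) + 8 = 24.
Step 2. [(-((3*x) - 7)) + 8 = 24] peel the +8: subtract 8 from each side ⇒ sub: -((3*x) - 7) = 16.
Step 3. [-((3*x) - 7) = 16] flip signs both sides. So neg: (3*x) - 7 = -16.
Step 4. [(3*x) - 7 = -16] the outer -7 inverts by adding 7 ⇒ sub: 3*x = -9.
Step 5. [3*x = -9] divide by the outer 3 ⇒ div: x = -3.

Answer: x ∈ {-3}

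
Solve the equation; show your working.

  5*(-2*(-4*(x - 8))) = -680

Step 1. [5*(-2*(-4*(x - 8))) = -680] 5 out front; divide by 5 ⇒ div: -2*(-4*(x - 8)) = -136.
Step 2. [-2*(-4*(x - 8)) = -136] divide by the outer -2. So div: -4*(x - 8) = 68.
Step 3. [-4*(x - 8) = 68] -4·(inner) — divide through by -4, so div: x - 8 = -17.
Step 4. [x - 8 = -17] 8 comes off first (add 8), so sub: x = -9.

Answer: x ∈ {-9}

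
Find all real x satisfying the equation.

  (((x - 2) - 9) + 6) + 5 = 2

Step 1. [(((x - 2) - 9) + 6) + 5 = 2] the outer +5 inverts by subtracting 5 ⇒ sub: ((x - 2) - 9) + 6 = -3.
Step 2. [((x - 2) - 9) + 6 = -3] the outer +6 inverts by subtracting 6. So sub: (x - 2) - 9 = -9.
Step 3. [(x - 2) - 9 = -9] 9 comes off first (add 9). So sub: x - 2 = 0.
Step 4. [x - 2 = 0] 2 comes off first (add 2) ⇒ sub: x = 2.

Answer: x ∈ {2}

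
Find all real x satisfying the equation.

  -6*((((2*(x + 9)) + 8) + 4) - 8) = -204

Step 1. [-6*((((2*(x + 9)) + 8) + 4) - 8) = -204] -6 out front; divide by -6, so div: (((2*(x + 9)) + 8) + 4) - 8 = 34.
Step 2. [(((2*(x + 9)) + 8) + 4) - 8 = 34] the outer -8 inverts by adding 8, so sub: ((2*(x + 9)) + 8) + 4 = 42.
Step 3. [((2*(x + 9)) + 8) + 4 = 42] +4 is outermost — subtract 4 both sides, so sub: (2*(x + 9)) + 8 = 38.
Step 4. [(2*(x + 9)) + 8 = 38] 2 divides every term; factor it out. So factor: (x + 9) + 4 = 19.
Step 5. [(x + 9) + 4 = 19] peel the +4: subtract 4 from each side ⇒ sub: x + 9 = 15.
Step 6. [x + 9 = 15] the outer +9 inverts by subtracting 9. So sub: x = 6.

Answer: x ∈ {6}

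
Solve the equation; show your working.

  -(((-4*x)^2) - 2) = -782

Step 1. [-(((-4*x)^2) - 2) = -782] leading − — multiply by −1. So neg: ((-4*x)^2) - 2 = 782.
Step 2. [((-4*x)^2) - 2 = 782] peel the -2: add 2 from each side. So sub: (-4*x)^2 = 784.
Step 3. [(-4*x)^2 = 784] 784 ≥ 0, LHS is (·)² — take ±√, so sqrt: -4*x = 28 or -28.
Step 4. [-4*x = 28 or -28] leading coefficient -4: divide by -4 ⇒ div: x = -7 or 7.

Answer: x ∈ {-7, 7}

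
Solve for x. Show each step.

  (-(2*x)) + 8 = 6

Step 1. [(-(2*x)) + 8 = 6] 8 comes off first (subtract 8) ⇒ sub: -(2*x) = -2.
Step 2. [-(2*x) = -2] leading − — multiply by −1, so neg: 2*x = 2.
Step 3. [2*x = 2] 2·(inner) — divide through by 2. So div: x = 1.

Answer: x ∈ {1}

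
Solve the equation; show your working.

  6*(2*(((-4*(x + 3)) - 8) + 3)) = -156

Step 1. [6*(2*(((-4*(x + 3)) - 8) + 3)) = -156] leading coefficient 6: divide by 6. So div: 2*(((-4*(x + 3)) - 8) + 3) = -26.
Step 2. [2*(((-4*(x + 3)) - 8) + 3) = -26] leading coefficient 2: divide by 2. So div: ((-4*(x + 3)) - 8) + 3 = -13.
Step 3. [((-4*(x + 3)) - 8) + 3 = -13] peel the +3: subtract 3 from each side, so sub: (-4*(x + 3)) - 8 = -16.
Step 4. [(-4*(x + 3)) - 8 = -16] 8 comes off first (add 8) ⇒ sub: -4*(x + 3) = -8.
Step 5. [-4*(x + 3) = -8] -4·(inner) — divide through by -4, so div: x + 3 = 2.
Step 6. [x + 3 = 2] 3 comes off first (subtract 3) ⇒ sub: x = -1.

Answer: x ∈ {-1}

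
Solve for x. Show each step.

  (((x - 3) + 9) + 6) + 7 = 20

Step 1. [(((x - 3) + 9) + 6) + 7 = 20] +7 is outermost — subtract 7 both sides. So sub: ((x - 3) + 9) + 6 = 13.
Step 2. [((x - 3) + 9) + 6 = 13] the outer +6 inverts by subtracting 6. So sub: (x - 3) + 9 = 7.
Step 3. [(x - 3) + 9 = 7] subtract 9: x sits inside (… + 9). So sub: x - 3 = -2.
Step 4. [x - 3 = -2] the outer -3 inverts by adding 3. So sub: x = 1.

Answer: x ∈ {1}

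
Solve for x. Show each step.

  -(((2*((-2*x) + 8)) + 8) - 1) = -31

Step 1. [-(((2*((-2*x) + 8)) + 8) - 1) = -31] flip signs both sides, so neg: ((2*((-2*x) + 8)) + 8) - 1 = 31.
Step 2. [((2*((-2*x) + 8)) + 8) - 1 = 31] 1 comes off first (add 1). So sub: (2*((-2*x) + 8)) + 8 = 32.
Step 3. [(2*((-2*x) + 8)) + 8 = 32] common factor 2 (LHS and 32) — divide through ⇒ factor: ((-2*x) + 8) + 4 = 16.
Step 4. [((-2*x) + 8) + 4 = 16] subtract 4: x sits inside (… + 4). So sub: (-2*x) + 8 = 12.
Step 5. [(-2*x) + 8 = 12] -2 | LHS and -2 | 12: pull -2 out ⇒ factor: x - 4 = -6.
Step 6. [x - 4 = -6] -4 is outermost — add 4 both sides ⇒ sub: x = -2.

Answer: x ∈ {-2}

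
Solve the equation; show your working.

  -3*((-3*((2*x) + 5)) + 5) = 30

Step 1. [-3*((-3*((2*x) + 5)) + 5) = 30] LHS = -3·(…); ÷-3 both sides. So div: (-3*((2*x) + 5)) + 5 = -10.
Step 2. [(-3*((2*x) + 5)) + 5 = -10] +5 is outermost — subtract 5 both sides, so sub: -3*((2*x) + 5) = -15.
Step 3. [-3*((2*x) + 5) = -15] -3·(inner) — divide through by -3, so div: (2*x) + 5 = 5.
Step 4. [(2*x) + 5 = 5] subtract 5: x sits inside (… + 5) ⇒ sub: 2*x = 0.
Step 5. [2*x = 0] LHS = 2·(…); ÷2 both sides, so div: x = 0.

Answer: x ∈ {0}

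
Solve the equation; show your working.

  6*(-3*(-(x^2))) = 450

Step 1. [6*(-3*(-(x^2))) = 450] LHS = 6·(…); ÷6 both sides ⇒ div: -3*(-(x^2)) = 75.
Step 2. [-3*(-(x^2)) = 75] leading coefficient -3: divide by -3, so div: -(x^2) = -25.
Step 3. [-(x^2) = -25] flip signs both sides, so neg: x^2 = 25.
Step 4. [x^2 = 25] √ both sides: 25 ≥ 0 gives two branches, so sqrt: x = 5 or -5.

Answer: x ∈ {-5, 5}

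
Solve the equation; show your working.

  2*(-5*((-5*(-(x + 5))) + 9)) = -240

Step 1. [2*(-5*((-5*(-(x + 5))) + 9)) = -240] divide by the outer 2 ⇒ div: -5*((-5*(-(x + 5))) + 9) = -120.
Step 2. [-5*((-5*(-(x + 5))) + 9) = -120] -5·(inner) — divide through by -5, so div: (-5*(-(x + 5))) + 9 = 24.
Step 3. [(-5*(-(x + 5))) + 9 = 24] peel the +9: subtract 9 from each side, so sub: -5*(-(x + 5)) = 15.
Step 4. [-5*(-(x + 5)) = 15] -5·(inner) — divide through by -5 ⇒ div: -(x + 5) = -3.
Step 5. [-(x + 5) = -3] flip signs both sides ⇒ neg: x + 5 = 3.
Step 6. [x + 5 = 3] subtract 5: x sits inside (… + 5) ⇒ sub: x = -2.

Answer: x ∈ {-2}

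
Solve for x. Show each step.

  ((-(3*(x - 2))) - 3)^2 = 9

Step 1. [((-(3*(x - 2))) - 3)^2 = 9] 9 ≥ 0, LHS is (·)² — take ±√ ⇒ sqrt: (-(3*(x - 2))) - 3 = 3 or -3.
Step 2. [(-(3*(x - 2))) - 3 = 3 or -3] -3 is outermost — add 3 both sides. So sub: -(3*(x - 2)) = 6 or 0.
Step 3. [-(3*(x - 2)) = 6 or 0] LHS negated; negate both sides. So neg: 3*(x - 2) = -6 or 0.
Step 4. [3*(x - 2) = -6 or 0] 3·(inner) — divide through by 3, so div: x - 2 = -2 or 0.
Step 5. [x - 2 = -2 or 0] add 2: x sits inside (… - 2), so sub: x = 0 or 2.

Answer: x ∈ {0, 2}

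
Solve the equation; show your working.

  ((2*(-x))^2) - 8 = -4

Step 1. [((2*(-x))^2) - 8 = -4] add 8: x sits inside (… - 8), so sub: (2*(-x))^2 = 4.
Step 2. [(2*(-x))^2 = 4] LHS squared, RHS 4 ≥ 0: apply √ (±). So sqrt: 2*(-x) = 2 or -2.
Step 3. [2*(-x) = 2 or -2] 2 out front; divide by 2. So div: -x = 1 or -1.
Step 4. [-x = 1 or -1] flip signs both sides ⇒ neg: x = -1 or 1.

Answer: x ∈ {-1, 1}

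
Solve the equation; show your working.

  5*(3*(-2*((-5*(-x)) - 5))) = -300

Step 1. [5*(3*(-2*((-5*(-x)) - 5))) = -300] LHS = 5·(…); ÷5 both sides, so div: 3*(-2*((-5*(-x)) - 5)) = -60.
Step 2. [3*(-2*((-5*(-x)) - 5)) = -60] LHS = 3·(…); ÷3 both sides, so div: -2*((-5*(-x)) - 5) = -20.
Step 3. [-2*((-5*(-x)) - 5) = -20] divide by the outer -2. So div: (-5*(-x)) - 5 = 10.
Step 4. [(-5*(-x)) - 5 = 10] common factor -5 (LHS and 10) — divide through, so factor: (-x) + 1 = -2.
Step 5. [(-x) + 1 = -2] 1 comes off first (subtract 1), so sub: -x = -3.
Step 6. [-x = -3] leading − — multiply by −1 ⇒ neg: x = 3.

Answer: x ∈ {3}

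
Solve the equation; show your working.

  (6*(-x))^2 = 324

Step 1. [(6*(-x))^2 = 324] LHS squared, RHS 324 ≥ 0: apply √ (±) ⇒ sqrt: 6*(-x) = 18 or -18.
Step 2. [6*(-x) = 18 or -18] 6·(inner) — divide through by 6 ⇒ div: -x = 3 or -3.
Step 3. [-x = 3 or -3] flip signs both sides, so neg: x = -3 or 3.

Answer: x ∈ {-3, 3}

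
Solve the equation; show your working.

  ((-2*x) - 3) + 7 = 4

Step 1. [((-2*x) - 3) + 7 = 4] 7 comes off first (subtract 7). So sub: (-2*x) - 3 = -3.
Step 2. [(-2*x) - 3 = -3] the outer -3 inverts by adding 3, so sub: -2*x = 0.
Step 3. [-2*x = 0] -2 out front; divide by -2. So div: x = 0.

Answer: x ∈ {0}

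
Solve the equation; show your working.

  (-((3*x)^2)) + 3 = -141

Step 1. [(-((3*x)^2)) + 3 = -141] the outer +3 inverts by subtracting 3 ⇒ sub: -((3*x)^2) = -144.
Step 2. [-((3*x)^2) = -144] leading − — multiply by −1. So neg: (3*x)^2 = 144.
Step 3. [(3*x)^2 = 144] 144 ≥ 0, LHS is (·)² — take ±√, so sqrt: 3*x = 12 or -12.
Step 4. [3*x = 12 or -12] leading coefficient 3: divide by 3. So div: x = 4 or -4.

Answer: x ∈ {-4, 4}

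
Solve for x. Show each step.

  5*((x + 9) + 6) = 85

Step 1. [5*((x + 9) + 6) = 85] LHS = 5·(…); ÷5 both sides, so div: (x + 9) + 6 = 17.
Step 2. [(x + 9) + 6 = 17] peel the +6: subtract 6 from each side. So sub: x + 9 = 11.
Step 3. [x + 9 = 11] peel the +9: subtract 9 from each side. So sub: x = 2.

Answer: x ∈ {2}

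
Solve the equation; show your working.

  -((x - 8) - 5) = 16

Step 1. [-((x - 8) - 5) = 16] flip signs both sides, so neg: (x - 8) - 5 = -16.
Step 2. [(x - 8) - 5 = -16] 5 comes off first (add 5). So sub: x - 8 = -11.
Step 3. [x - 8 = -11] the outer -8 inverts by adding 8 ⇒ sub: x = -3.

Answer: x ∈ {-3}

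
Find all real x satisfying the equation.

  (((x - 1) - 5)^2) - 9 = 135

Step 1. [(((x - 1) - 5)^2) - 9 = 135] the outer -9 inverts by adding 9. So sub: ((x - 1) - 5)^2 = 144.
Step 2. [((x - 1) - 5)^2 = 144] LHS squared, RHS 144 ≥ 0: apply √ (±), so sqrt: (x - 1) - 5 = 12 or -12.
Step 3. [(x - 1) - 5 = 12 or -12] add 5: x sits inside (… - 5). So sub: x - 1 = 17 or -7.
Step 4. [x - 1 = 17 or -7] peel the -1: add 1 from each side, so sub: x = 18 or -6.

Answer: x ∈ {-6, 18}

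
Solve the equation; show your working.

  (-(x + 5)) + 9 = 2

Step 1. [(-(x + 5)) + 9 = 2] +9 is outermost — subtract 9 both sides ⇒ sub: -(x + 5) = -7.
Step 2. [-(x + 5) = -7] leading − — multiply by −1 ⇒ neg: x + 5 = 7.
Step 3. [x + 5 = 7] subtract 5: x sits inside (… + 5) ⇒ sub: x = 2.

Answer: x ∈ {2}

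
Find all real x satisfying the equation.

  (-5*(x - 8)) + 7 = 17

Step 1. [(-5*(x - 8)) + 7 = 17] subtract 7: x sits inside (… + 7). So sub: -5*(x - 8) = 10.
Step 2. [-5*(x - 8) = 10] -5 out front; divide by -5, so div: x - 8 = -2.
Step 3. [x - 8 = -2] -8 is outermost — add 8 both sides, so sub: x = 6.

Answer: x ∈ {6}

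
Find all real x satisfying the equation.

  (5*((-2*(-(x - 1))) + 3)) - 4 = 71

Step 1. [(5*((-2*(-(x - 1))) + 3)) - 4 = 71] peel the -4: add 4 from each side. So sub: 5*((-2*(-(x - 1))) + 3) = 75.
Step 2. [5*((-2*(-(x - 1))) + 3) = 75] 5 out front; divide by 5 ⇒ div: (-2*(-(x - 1))) + 3 = 15.
Step 3. [(-2*(-(x - 1))) + 3 = 15] the outer +3 inverts by subtracting 3. So sub: -2*(-(x - 1)) = 12.
Step 4. [-2*(-(x - 1)) = 12] LHS = -2·(…); ÷-2 both sides. So div: -(x - 1) = -6.
Step 5. [-(x - 1) = -6] flip signs both sides ⇒ neg: x - 1 = 6.
Step 6. [x - 1 = 6] add 1: x sits inside (… - 1) ⇒ sub: x = 7.

Answer: x ∈ {7}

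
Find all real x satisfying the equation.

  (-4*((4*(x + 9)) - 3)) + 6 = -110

Step 1. [(-4*((4*(x + 9)) - 3)) + 6 = -110] +6 is outermost — subtract 6 both sides ⇒ sub: -4*((4*(x + 9)) - 3) = -116.
Step 2. [-4*((4*(x + 9)) - 3) = -116] LHS = -4·(…); ÷-4 both sides ⇒ div: (4*(x + 9)) - 3 = 29.
Step 3. [(4*(x + 9)) - 3 = 29] add 3: x sits inside (… - 3), so sub: 4*(x + 9) = 32.
Step 4. [4*(x + 9) = 32] 4·(inner) — divide through by 4, so div: x + 9 = 8.
Step 5. [x + 9 = 8] the outer +9 inverts by subtracting 9. So sub: x = -1.

Answer: x ∈ {-1}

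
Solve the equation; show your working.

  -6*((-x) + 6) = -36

Step 1. [-6*((-x) + 6) = -36] -6 out front; divide by -6, so div: (-x) + 6 = 6.
Step 2. [(-x) + 6 = 6] the outer +6 inverts by subtracting 6 ⇒ sub: -x = 0.
Step 3. [-x = 0] leading − — multiply by −1 ⇒ neg: x = 0.

Answer: x ∈ {0}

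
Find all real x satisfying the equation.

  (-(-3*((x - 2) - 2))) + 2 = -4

Step 1. [(-(-3*((x - 2) - 2))) + 2 = -4] +2 is outermost — subtract 2 both sides, so sub: -(-3*((x - 2) - 2)) = -6.
Step 2. [-(-3*((x - 2) - 2)) = -6] flip signs both sides. So neg: -3*((x - 2) - 2) = 6.
Step 3. [-3*((x - 2) - 2) = 6] -3 out front; divide by -3. So div: (x - 2) - 2 = -2.
Step 4. [(x - 2) - 2 = -2] -2 is outermost — add 2 both sides, so sub: x - 2 = 0.
Step 5. [x - 2 = 0] 2 comes off first (add 2). So sub: x = 2.

Answer: x ∈ {2}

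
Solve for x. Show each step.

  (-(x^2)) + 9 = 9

Step 1. [(-(x^2)) + 9 = 9] +9 is outermost — subtract 9 both sides, so sub: -(x^2) = 0.
Step 2. [-(x^2) = 0] flip signs both sides. So neg: x^2 = 0.
Step 3. [x^2 = 0] LHS squared, RHS 0 ≥ 0: apply √ (±). So sqrt: x = 0.

Answer: x ∈ {0}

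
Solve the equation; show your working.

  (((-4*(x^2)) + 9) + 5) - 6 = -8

Step 1. [(((-4*(x^2)) + 9) + 5) - 6 = -8] 6 comes off first (add 6), so sub: ((-4*(x^2)) + 9) + 5 = -2.
Step 2. [((-4*(x^2)) + 9) + 5 = -2] the outer +5 inverts by subtracting 5 ⇒ sub: (-4*(x^2)) + 9 = -7.
Step 3. [(-4*(x^2)) + 9 = -7] 9 comes off first (subtract 9), so sub: -4*(x^2) = -16.
Step 4. [-4*(x^2) = -16] -4 out front; divide by -4 ⇒ div: x^2 = 4.
Step 5. [x^2 = 4] √ both sides: 4 ≥ 0 gives two branches ⇒ sqrt: x = 2 or -2.

Answer: x ∈ {-2, 2}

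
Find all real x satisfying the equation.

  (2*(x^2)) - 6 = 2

Step 1. [(2*(x^2)) - 6 = 2] add 6: x sits inside (… - 6). So sub: 2*(x^2) = 8.
Step 2. [2*(x^2) = 8] LHS = 2·(…); ÷2 both sides ⇒ div: x^2 = 4.
Step 3. [x^2 = 4] √ both sides: 4 ≥ 0 gives two branches. So sqrt: x = 2 or -2.

Answer: x ∈ {-2, 2}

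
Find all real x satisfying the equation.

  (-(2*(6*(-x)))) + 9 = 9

Step 1. [(-(2*(6*(-x)))) + 9 = 9] 9 comes off first (subtract 9). So sub: -(2*(6*(-x))) = 0.
Step 2. [-(2*(6*(-x))) = 0] flip signs both sides, so neg: 2*(6*(-x)) = 0.
Step 3. [2*(6*(-x)) = 0] leading coefficient 2: divide by 2, so div: 6*(-x) = 0.
Step 4. [6*(-x) = 0] 6 out front; divide by 6. So div: -x = 0.
Step 5. [-x = 0] leading − — multiply by −1 ⇒ neg: x = 0.

Answer: x ∈ {0}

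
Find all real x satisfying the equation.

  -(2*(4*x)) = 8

Step 1. [-(2*(4*x)) = 8] leading − — multiply by −1 ⇒ neg: 2*(4*x) = -8.
Step 2. [2*(4*x) = -8] 2 out front; divide by 2. So div: 4*x = -4.
Step 3. [4*x = -4] LHS = 4·(…); ÷4 both sides. So div: x = -1.

Answer: x ∈ {-1}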